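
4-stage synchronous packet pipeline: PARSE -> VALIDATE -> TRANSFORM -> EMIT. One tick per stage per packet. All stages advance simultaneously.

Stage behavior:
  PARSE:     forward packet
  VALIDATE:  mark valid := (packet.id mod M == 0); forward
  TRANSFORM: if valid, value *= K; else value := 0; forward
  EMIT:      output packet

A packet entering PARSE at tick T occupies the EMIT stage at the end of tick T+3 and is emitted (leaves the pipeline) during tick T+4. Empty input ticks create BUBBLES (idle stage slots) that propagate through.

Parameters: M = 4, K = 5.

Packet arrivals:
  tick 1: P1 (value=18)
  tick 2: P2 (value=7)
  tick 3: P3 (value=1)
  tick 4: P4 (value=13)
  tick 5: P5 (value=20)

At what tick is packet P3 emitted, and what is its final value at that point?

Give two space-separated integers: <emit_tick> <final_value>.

Answer: 7 0

Derivation:
Tick 1: [PARSE:P1(v=18,ok=F), VALIDATE:-, TRANSFORM:-, EMIT:-] out:-; in:P1
Tick 2: [PARSE:P2(v=7,ok=F), VALIDATE:P1(v=18,ok=F), TRANSFORM:-, EMIT:-] out:-; in:P2
Tick 3: [PARSE:P3(v=1,ok=F), VALIDATE:P2(v=7,ok=F), TRANSFORM:P1(v=0,ok=F), EMIT:-] out:-; in:P3
Tick 4: [PARSE:P4(v=13,ok=F), VALIDATE:P3(v=1,ok=F), TRANSFORM:P2(v=0,ok=F), EMIT:P1(v=0,ok=F)] out:-; in:P4
Tick 5: [PARSE:P5(v=20,ok=F), VALIDATE:P4(v=13,ok=T), TRANSFORM:P3(v=0,ok=F), EMIT:P2(v=0,ok=F)] out:P1(v=0); in:P5
Tick 6: [PARSE:-, VALIDATE:P5(v=20,ok=F), TRANSFORM:P4(v=65,ok=T), EMIT:P3(v=0,ok=F)] out:P2(v=0); in:-
Tick 7: [PARSE:-, VALIDATE:-, TRANSFORM:P5(v=0,ok=F), EMIT:P4(v=65,ok=T)] out:P3(v=0); in:-
Tick 8: [PARSE:-, VALIDATE:-, TRANSFORM:-, EMIT:P5(v=0,ok=F)] out:P4(v=65); in:-
Tick 9: [PARSE:-, VALIDATE:-, TRANSFORM:-, EMIT:-] out:P5(v=0); in:-
P3: arrives tick 3, valid=False (id=3, id%4=3), emit tick 7, final value 0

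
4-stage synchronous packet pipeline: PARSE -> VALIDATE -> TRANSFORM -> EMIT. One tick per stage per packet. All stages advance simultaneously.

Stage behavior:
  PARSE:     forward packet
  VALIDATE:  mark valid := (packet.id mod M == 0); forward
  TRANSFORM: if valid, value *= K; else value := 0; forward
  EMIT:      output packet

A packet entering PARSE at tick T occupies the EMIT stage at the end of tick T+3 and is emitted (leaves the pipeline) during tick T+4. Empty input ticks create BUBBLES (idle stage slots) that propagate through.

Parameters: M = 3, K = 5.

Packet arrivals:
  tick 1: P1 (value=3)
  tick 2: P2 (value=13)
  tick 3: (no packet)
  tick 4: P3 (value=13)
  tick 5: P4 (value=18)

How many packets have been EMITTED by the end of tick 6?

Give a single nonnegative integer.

Answer: 2

Derivation:
Tick 1: [PARSE:P1(v=3,ok=F), VALIDATE:-, TRANSFORM:-, EMIT:-] out:-; in:P1
Tick 2: [PARSE:P2(v=13,ok=F), VALIDATE:P1(v=3,ok=F), TRANSFORM:-, EMIT:-] out:-; in:P2
Tick 3: [PARSE:-, VALIDATE:P2(v=13,ok=F), TRANSFORM:P1(v=0,ok=F), EMIT:-] out:-; in:-
Tick 4: [PARSE:P3(v=13,ok=F), VALIDATE:-, TRANSFORM:P2(v=0,ok=F), EMIT:P1(v=0,ok=F)] out:-; in:P3
Tick 5: [PARSE:P4(v=18,ok=F), VALIDATE:P3(v=13,ok=T), TRANSFORM:-, EMIT:P2(v=0,ok=F)] out:P1(v=0); in:P4
Tick 6: [PARSE:-, VALIDATE:P4(v=18,ok=F), TRANSFORM:P3(v=65,ok=T), EMIT:-] out:P2(v=0); in:-
Emitted by tick 6: ['P1', 'P2']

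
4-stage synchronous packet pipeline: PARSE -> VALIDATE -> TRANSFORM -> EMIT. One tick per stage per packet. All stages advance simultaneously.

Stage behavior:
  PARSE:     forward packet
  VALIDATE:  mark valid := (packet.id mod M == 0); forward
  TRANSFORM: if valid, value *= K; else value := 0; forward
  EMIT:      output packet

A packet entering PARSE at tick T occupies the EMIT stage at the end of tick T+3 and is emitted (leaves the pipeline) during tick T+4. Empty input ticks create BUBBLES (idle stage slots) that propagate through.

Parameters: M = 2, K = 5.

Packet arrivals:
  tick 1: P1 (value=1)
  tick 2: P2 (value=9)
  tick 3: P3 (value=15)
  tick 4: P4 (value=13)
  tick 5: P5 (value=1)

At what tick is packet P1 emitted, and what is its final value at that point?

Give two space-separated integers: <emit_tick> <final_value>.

Answer: 5 0

Derivation:
Tick 1: [PARSE:P1(v=1,ok=F), VALIDATE:-, TRANSFORM:-, EMIT:-] out:-; in:P1
Tick 2: [PARSE:P2(v=9,ok=F), VALIDATE:P1(v=1,ok=F), TRANSFORM:-, EMIT:-] out:-; in:P2
Tick 3: [PARSE:P3(v=15,ok=F), VALIDATE:P2(v=9,ok=T), TRANSFORM:P1(v=0,ok=F), EMIT:-] out:-; in:P3
Tick 4: [PARSE:P4(v=13,ok=F), VALIDATE:P3(v=15,ok=F), TRANSFORM:P2(v=45,ok=T), EMIT:P1(v=0,ok=F)] out:-; in:P4
Tick 5: [PARSE:P5(v=1,ok=F), VALIDATE:P4(v=13,ok=T), TRANSFORM:P3(v=0,ok=F), EMIT:P2(v=45,ok=T)] out:P1(v=0); in:P5
Tick 6: [PARSE:-, VALIDATE:P5(v=1,ok=F), TRANSFORM:P4(v=65,ok=T), EMIT:P3(v=0,ok=F)] out:P2(v=45); in:-
Tick 7: [PARSE:-, VALIDATE:-, TRANSFORM:P5(v=0,ok=F), EMIT:P4(v=65,ok=T)] out:P3(v=0); in:-
Tick 8: [PARSE:-, VALIDATE:-, TRANSFORM:-, EMIT:P5(v=0,ok=F)] out:P4(v=65); in:-
Tick 9: [PARSE:-, VALIDATE:-, TRANSFORM:-, EMIT:-] out:P5(v=0); in:-
P1: arrives tick 1, valid=False (id=1, id%2=1), emit tick 5, final value 0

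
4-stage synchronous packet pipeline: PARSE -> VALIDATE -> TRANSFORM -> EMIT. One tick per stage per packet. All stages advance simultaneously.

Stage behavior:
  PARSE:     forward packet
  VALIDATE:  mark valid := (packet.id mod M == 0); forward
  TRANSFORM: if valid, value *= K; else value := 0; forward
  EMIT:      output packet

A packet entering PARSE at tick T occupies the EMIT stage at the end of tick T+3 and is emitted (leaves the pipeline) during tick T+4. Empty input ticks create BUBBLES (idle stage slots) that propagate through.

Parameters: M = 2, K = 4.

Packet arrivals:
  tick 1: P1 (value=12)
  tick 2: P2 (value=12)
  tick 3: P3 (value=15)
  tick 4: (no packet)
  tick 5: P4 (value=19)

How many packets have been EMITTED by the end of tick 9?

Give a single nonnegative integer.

Answer: 4

Derivation:
Tick 1: [PARSE:P1(v=12,ok=F), VALIDATE:-, TRANSFORM:-, EMIT:-] out:-; in:P1
Tick 2: [PARSE:P2(v=12,ok=F), VALIDATE:P1(v=12,ok=F), TRANSFORM:-, EMIT:-] out:-; in:P2
Tick 3: [PARSE:P3(v=15,ok=F), VALIDATE:P2(v=12,ok=T), TRANSFORM:P1(v=0,ok=F), EMIT:-] out:-; in:P3
Tick 4: [PARSE:-, VALIDATE:P3(v=15,ok=F), TRANSFORM:P2(v=48,ok=T), EMIT:P1(v=0,ok=F)] out:-; in:-
Tick 5: [PARSE:P4(v=19,ok=F), VALIDATE:-, TRANSFORM:P3(v=0,ok=F), EMIT:P2(v=48,ok=T)] out:P1(v=0); in:P4
Tick 6: [PARSE:-, VALIDATE:P4(v=19,ok=T), TRANSFORM:-, EMIT:P3(v=0,ok=F)] out:P2(v=48); in:-
Tick 7: [PARSE:-, VALIDATE:-, TRANSFORM:P4(v=76,ok=T), EMIT:-] out:P3(v=0); in:-
Tick 8: [PARSE:-, VALIDATE:-, TRANSFORM:-, EMIT:P4(v=76,ok=T)] out:-; in:-
Tick 9: [PARSE:-, VALIDATE:-, TRANSFORM:-, EMIT:-] out:P4(v=76); in:-
Emitted by tick 9: ['P1', 'P2', 'P3', 'P4']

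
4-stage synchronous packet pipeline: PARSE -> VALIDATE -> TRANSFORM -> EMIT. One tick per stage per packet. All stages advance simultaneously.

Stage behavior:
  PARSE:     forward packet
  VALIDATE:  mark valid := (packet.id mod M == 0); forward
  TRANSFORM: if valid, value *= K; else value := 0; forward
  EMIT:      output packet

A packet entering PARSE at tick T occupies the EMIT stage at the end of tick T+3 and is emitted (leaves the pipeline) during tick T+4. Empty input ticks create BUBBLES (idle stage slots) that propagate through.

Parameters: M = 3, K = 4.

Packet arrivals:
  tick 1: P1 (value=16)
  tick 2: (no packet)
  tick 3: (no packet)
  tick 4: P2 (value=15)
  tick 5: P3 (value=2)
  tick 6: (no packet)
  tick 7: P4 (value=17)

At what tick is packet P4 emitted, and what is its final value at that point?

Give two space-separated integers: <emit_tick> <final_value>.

Answer: 11 0

Derivation:
Tick 1: [PARSE:P1(v=16,ok=F), VALIDATE:-, TRANSFORM:-, EMIT:-] out:-; in:P1
Tick 2: [PARSE:-, VALIDATE:P1(v=16,ok=F), TRANSFORM:-, EMIT:-] out:-; in:-
Tick 3: [PARSE:-, VALIDATE:-, TRANSFORM:P1(v=0,ok=F), EMIT:-] out:-; in:-
Tick 4: [PARSE:P2(v=15,ok=F), VALIDATE:-, TRANSFORM:-, EMIT:P1(v=0,ok=F)] out:-; in:P2
Tick 5: [PARSE:P3(v=2,ok=F), VALIDATE:P2(v=15,ok=F), TRANSFORM:-, EMIT:-] out:P1(v=0); in:P3
Tick 6: [PARSE:-, VALIDATE:P3(v=2,ok=T), TRANSFORM:P2(v=0,ok=F), EMIT:-] out:-; in:-
Tick 7: [PARSE:P4(v=17,ok=F), VALIDATE:-, TRANSFORM:P3(v=8,ok=T), EMIT:P2(v=0,ok=F)] out:-; in:P4
Tick 8: [PARSE:-, VALIDATE:P4(v=17,ok=F), TRANSFORM:-, EMIT:P3(v=8,ok=T)] out:P2(v=0); in:-
Tick 9: [PARSE:-, VALIDATE:-, TRANSFORM:P4(v=0,ok=F), EMIT:-] out:P3(v=8); in:-
Tick 10: [PARSE:-, VALIDATE:-, TRANSFORM:-, EMIT:P4(v=0,ok=F)] out:-; in:-
Tick 11: [PARSE:-, VALIDATE:-, TRANSFORM:-, EMIT:-] out:P4(v=0); in:-
P4: arrives tick 7, valid=False (id=4, id%3=1), emit tick 11, final value 0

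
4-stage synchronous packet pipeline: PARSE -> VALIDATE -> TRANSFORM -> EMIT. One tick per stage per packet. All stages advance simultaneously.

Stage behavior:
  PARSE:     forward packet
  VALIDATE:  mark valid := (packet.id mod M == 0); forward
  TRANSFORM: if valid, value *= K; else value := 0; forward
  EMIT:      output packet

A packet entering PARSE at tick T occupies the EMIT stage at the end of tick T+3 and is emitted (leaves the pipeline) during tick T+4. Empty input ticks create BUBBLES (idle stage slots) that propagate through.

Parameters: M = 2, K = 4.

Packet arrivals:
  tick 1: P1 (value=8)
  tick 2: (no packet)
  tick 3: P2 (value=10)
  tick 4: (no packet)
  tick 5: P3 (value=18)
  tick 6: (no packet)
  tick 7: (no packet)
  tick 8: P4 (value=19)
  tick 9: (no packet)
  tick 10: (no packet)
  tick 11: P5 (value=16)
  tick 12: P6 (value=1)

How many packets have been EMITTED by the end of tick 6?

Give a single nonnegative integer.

Tick 1: [PARSE:P1(v=8,ok=F), VALIDATE:-, TRANSFORM:-, EMIT:-] out:-; in:P1
Tick 2: [PARSE:-, VALIDATE:P1(v=8,ok=F), TRANSFORM:-, EMIT:-] out:-; in:-
Tick 3: [PARSE:P2(v=10,ok=F), VALIDATE:-, TRANSFORM:P1(v=0,ok=F), EMIT:-] out:-; in:P2
Tick 4: [PARSE:-, VALIDATE:P2(v=10,ok=T), TRANSFORM:-, EMIT:P1(v=0,ok=F)] out:-; in:-
Tick 5: [PARSE:P3(v=18,ok=F), VALIDATE:-, TRANSFORM:P2(v=40,ok=T), EMIT:-] out:P1(v=0); in:P3
Tick 6: [PARSE:-, VALIDATE:P3(v=18,ok=F), TRANSFORM:-, EMIT:P2(v=40,ok=T)] out:-; in:-
Emitted by tick 6: ['P1']

Answer: 1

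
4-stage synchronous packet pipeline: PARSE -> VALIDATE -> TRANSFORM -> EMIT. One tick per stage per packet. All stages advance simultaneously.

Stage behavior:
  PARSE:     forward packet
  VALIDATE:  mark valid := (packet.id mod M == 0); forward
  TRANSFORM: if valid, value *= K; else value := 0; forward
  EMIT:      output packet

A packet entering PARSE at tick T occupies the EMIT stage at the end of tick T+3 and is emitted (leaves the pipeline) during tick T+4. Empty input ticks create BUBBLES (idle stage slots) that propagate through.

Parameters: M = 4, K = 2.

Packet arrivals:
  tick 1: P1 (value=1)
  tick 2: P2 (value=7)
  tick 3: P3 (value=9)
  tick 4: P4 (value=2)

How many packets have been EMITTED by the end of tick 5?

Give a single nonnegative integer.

Answer: 1

Derivation:
Tick 1: [PARSE:P1(v=1,ok=F), VALIDATE:-, TRANSFORM:-, EMIT:-] out:-; in:P1
Tick 2: [PARSE:P2(v=7,ok=F), VALIDATE:P1(v=1,ok=F), TRANSFORM:-, EMIT:-] out:-; in:P2
Tick 3: [PARSE:P3(v=9,ok=F), VALIDATE:P2(v=7,ok=F), TRANSFORM:P1(v=0,ok=F), EMIT:-] out:-; in:P3
Tick 4: [PARSE:P4(v=2,ok=F), VALIDATE:P3(v=9,ok=F), TRANSFORM:P2(v=0,ok=F), EMIT:P1(v=0,ok=F)] out:-; in:P4
Tick 5: [PARSE:-, VALIDATE:P4(v=2,ok=T), TRANSFORM:P3(v=0,ok=F), EMIT:P2(v=0,ok=F)] out:P1(v=0); in:-
Emitted by tick 5: ['P1']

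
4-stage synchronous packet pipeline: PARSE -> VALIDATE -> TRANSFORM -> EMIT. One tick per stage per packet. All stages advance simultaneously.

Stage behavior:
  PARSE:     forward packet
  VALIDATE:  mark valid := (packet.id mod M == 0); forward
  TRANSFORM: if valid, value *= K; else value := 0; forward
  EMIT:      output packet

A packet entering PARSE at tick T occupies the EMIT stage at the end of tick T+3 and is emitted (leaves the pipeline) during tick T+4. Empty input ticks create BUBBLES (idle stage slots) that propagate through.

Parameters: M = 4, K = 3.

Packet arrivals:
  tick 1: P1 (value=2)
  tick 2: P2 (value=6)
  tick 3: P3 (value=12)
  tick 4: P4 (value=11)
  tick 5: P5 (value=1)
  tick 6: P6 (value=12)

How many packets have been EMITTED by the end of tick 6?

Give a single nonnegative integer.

Tick 1: [PARSE:P1(v=2,ok=F), VALIDATE:-, TRANSFORM:-, EMIT:-] out:-; in:P1
Tick 2: [PARSE:P2(v=6,ok=F), VALIDATE:P1(v=2,ok=F), TRANSFORM:-, EMIT:-] out:-; in:P2
Tick 3: [PARSE:P3(v=12,ok=F), VALIDATE:P2(v=6,ok=F), TRANSFORM:P1(v=0,ok=F), EMIT:-] out:-; in:P3
Tick 4: [PARSE:P4(v=11,ok=F), VALIDATE:P3(v=12,ok=F), TRANSFORM:P2(v=0,ok=F), EMIT:P1(v=0,ok=F)] out:-; in:P4
Tick 5: [PARSE:P5(v=1,ok=F), VALIDATE:P4(v=11,ok=T), TRANSFORM:P3(v=0,ok=F), EMIT:P2(v=0,ok=F)] out:P1(v=0); in:P5
Tick 6: [PARSE:P6(v=12,ok=F), VALIDATE:P5(v=1,ok=F), TRANSFORM:P4(v=33,ok=T), EMIT:P3(v=0,ok=F)] out:P2(v=0); in:P6
Emitted by tick 6: ['P1', 'P2']

Answer: 2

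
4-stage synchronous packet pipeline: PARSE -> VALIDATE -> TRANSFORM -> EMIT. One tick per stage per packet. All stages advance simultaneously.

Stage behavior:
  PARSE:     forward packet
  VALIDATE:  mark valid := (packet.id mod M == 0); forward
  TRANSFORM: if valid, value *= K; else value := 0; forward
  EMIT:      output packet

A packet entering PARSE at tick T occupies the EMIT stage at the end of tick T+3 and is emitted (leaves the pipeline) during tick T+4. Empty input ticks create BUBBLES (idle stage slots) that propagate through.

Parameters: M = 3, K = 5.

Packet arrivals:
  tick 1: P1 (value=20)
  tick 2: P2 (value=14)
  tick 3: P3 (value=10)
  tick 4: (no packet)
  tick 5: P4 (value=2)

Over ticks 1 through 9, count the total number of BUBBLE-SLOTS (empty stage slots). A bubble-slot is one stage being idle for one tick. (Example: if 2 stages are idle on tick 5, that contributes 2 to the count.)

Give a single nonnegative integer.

Answer: 20

Derivation:
Tick 1: [PARSE:P1(v=20,ok=F), VALIDATE:-, TRANSFORM:-, EMIT:-] out:-; bubbles=3
Tick 2: [PARSE:P2(v=14,ok=F), VALIDATE:P1(v=20,ok=F), TRANSFORM:-, EMIT:-] out:-; bubbles=2
Tick 3: [PARSE:P3(v=10,ok=F), VALIDATE:P2(v=14,ok=F), TRANSFORM:P1(v=0,ok=F), EMIT:-] out:-; bubbles=1
Tick 4: [PARSE:-, VALIDATE:P3(v=10,ok=T), TRANSFORM:P2(v=0,ok=F), EMIT:P1(v=0,ok=F)] out:-; bubbles=1
Tick 5: [PARSE:P4(v=2,ok=F), VALIDATE:-, TRANSFORM:P3(v=50,ok=T), EMIT:P2(v=0,ok=F)] out:P1(v=0); bubbles=1
Tick 6: [PARSE:-, VALIDATE:P4(v=2,ok=F), TRANSFORM:-, EMIT:P3(v=50,ok=T)] out:P2(v=0); bubbles=2
Tick 7: [PARSE:-, VALIDATE:-, TRANSFORM:P4(v=0,ok=F), EMIT:-] out:P3(v=50); bubbles=3
Tick 8: [PARSE:-, VALIDATE:-, TRANSFORM:-, EMIT:P4(v=0,ok=F)] out:-; bubbles=3
Tick 9: [PARSE:-, VALIDATE:-, TRANSFORM:-, EMIT:-] out:P4(v=0); bubbles=4
Total bubble-slots: 20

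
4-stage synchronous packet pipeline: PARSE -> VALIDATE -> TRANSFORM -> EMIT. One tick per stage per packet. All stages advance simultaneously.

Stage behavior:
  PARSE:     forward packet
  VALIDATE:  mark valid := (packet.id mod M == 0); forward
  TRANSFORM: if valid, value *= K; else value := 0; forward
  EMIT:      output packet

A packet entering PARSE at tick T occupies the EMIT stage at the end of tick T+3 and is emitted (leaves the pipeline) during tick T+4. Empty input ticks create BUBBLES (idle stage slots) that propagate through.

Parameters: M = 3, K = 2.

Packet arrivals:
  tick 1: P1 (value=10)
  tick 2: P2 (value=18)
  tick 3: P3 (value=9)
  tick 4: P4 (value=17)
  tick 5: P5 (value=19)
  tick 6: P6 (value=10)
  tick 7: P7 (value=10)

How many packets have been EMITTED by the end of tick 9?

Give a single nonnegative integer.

Tick 1: [PARSE:P1(v=10,ok=F), VALIDATE:-, TRANSFORM:-, EMIT:-] out:-; in:P1
Tick 2: [PARSE:P2(v=18,ok=F), VALIDATE:P1(v=10,ok=F), TRANSFORM:-, EMIT:-] out:-; in:P2
Tick 3: [PARSE:P3(v=9,ok=F), VALIDATE:P2(v=18,ok=F), TRANSFORM:P1(v=0,ok=F), EMIT:-] out:-; in:P3
Tick 4: [PARSE:P4(v=17,ok=F), VALIDATE:P3(v=9,ok=T), TRANSFORM:P2(v=0,ok=F), EMIT:P1(v=0,ok=F)] out:-; in:P4
Tick 5: [PARSE:P5(v=19,ok=F), VALIDATE:P4(v=17,ok=F), TRANSFORM:P3(v=18,ok=T), EMIT:P2(v=0,ok=F)] out:P1(v=0); in:P5
Tick 6: [PARSE:P6(v=10,ok=F), VALIDATE:P5(v=19,ok=F), TRANSFORM:P4(v=0,ok=F), EMIT:P3(v=18,ok=T)] out:P2(v=0); in:P6
Tick 7: [PARSE:P7(v=10,ok=F), VALIDATE:P6(v=10,ok=T), TRANSFORM:P5(v=0,ok=F), EMIT:P4(v=0,ok=F)] out:P3(v=18); in:P7
Tick 8: [PARSE:-, VALIDATE:P7(v=10,ok=F), TRANSFORM:P6(v=20,ok=T), EMIT:P5(v=0,ok=F)] out:P4(v=0); in:-
Tick 9: [PARSE:-, VALIDATE:-, TRANSFORM:P7(v=0,ok=F), EMIT:P6(v=20,ok=T)] out:P5(v=0); in:-
Emitted by tick 9: ['P1', 'P2', 'P3', 'P4', 'P5']

Answer: 5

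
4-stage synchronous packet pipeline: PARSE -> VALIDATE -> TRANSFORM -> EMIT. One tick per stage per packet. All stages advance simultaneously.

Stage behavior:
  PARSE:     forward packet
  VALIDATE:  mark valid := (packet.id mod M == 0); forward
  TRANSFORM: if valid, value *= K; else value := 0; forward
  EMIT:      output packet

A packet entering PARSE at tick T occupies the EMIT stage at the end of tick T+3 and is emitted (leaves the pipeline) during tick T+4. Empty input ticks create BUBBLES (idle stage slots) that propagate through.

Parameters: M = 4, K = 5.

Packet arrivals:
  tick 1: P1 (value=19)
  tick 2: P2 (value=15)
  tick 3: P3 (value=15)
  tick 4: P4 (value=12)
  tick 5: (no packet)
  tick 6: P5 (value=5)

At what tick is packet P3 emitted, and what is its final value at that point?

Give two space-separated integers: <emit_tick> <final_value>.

Tick 1: [PARSE:P1(v=19,ok=F), VALIDATE:-, TRANSFORM:-, EMIT:-] out:-; in:P1
Tick 2: [PARSE:P2(v=15,ok=F), VALIDATE:P1(v=19,ok=F), TRANSFORM:-, EMIT:-] out:-; in:P2
Tick 3: [PARSE:P3(v=15,ok=F), VALIDATE:P2(v=15,ok=F), TRANSFORM:P1(v=0,ok=F), EMIT:-] out:-; in:P3
Tick 4: [PARSE:P4(v=12,ok=F), VALIDATE:P3(v=15,ok=F), TRANSFORM:P2(v=0,ok=F), EMIT:P1(v=0,ok=F)] out:-; in:P4
Tick 5: [PARSE:-, VALIDATE:P4(v=12,ok=T), TRANSFORM:P3(v=0,ok=F), EMIT:P2(v=0,ok=F)] out:P1(v=0); in:-
Tick 6: [PARSE:P5(v=5,ok=F), VALIDATE:-, TRANSFORM:P4(v=60,ok=T), EMIT:P3(v=0,ok=F)] out:P2(v=0); in:P5
Tick 7: [PARSE:-, VALIDATE:P5(v=5,ok=F), TRANSFORM:-, EMIT:P4(v=60,ok=T)] out:P3(v=0); in:-
Tick 8: [PARSE:-, VALIDATE:-, TRANSFORM:P5(v=0,ok=F), EMIT:-] out:P4(v=60); in:-
Tick 9: [PARSE:-, VALIDATE:-, TRANSFORM:-, EMIT:P5(v=0,ok=F)] out:-; in:-
Tick 10: [PARSE:-, VALIDATE:-, TRANSFORM:-, EMIT:-] out:P5(v=0); in:-
P3: arrives tick 3, valid=False (id=3, id%4=3), emit tick 7, final value 0

Answer: 7 0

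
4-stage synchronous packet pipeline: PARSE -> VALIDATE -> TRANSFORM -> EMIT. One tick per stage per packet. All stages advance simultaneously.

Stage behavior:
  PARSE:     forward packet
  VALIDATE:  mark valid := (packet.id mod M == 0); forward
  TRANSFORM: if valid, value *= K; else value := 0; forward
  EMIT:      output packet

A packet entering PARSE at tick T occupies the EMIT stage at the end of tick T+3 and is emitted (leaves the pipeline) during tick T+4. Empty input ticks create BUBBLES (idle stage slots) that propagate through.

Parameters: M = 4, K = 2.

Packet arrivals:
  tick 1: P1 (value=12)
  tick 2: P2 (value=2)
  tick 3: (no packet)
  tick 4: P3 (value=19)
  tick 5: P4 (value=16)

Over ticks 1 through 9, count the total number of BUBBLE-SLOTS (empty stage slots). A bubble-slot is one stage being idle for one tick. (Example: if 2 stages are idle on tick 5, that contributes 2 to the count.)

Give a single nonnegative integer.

Answer: 20

Derivation:
Tick 1: [PARSE:P1(v=12,ok=F), VALIDATE:-, TRANSFORM:-, EMIT:-] out:-; bubbles=3
Tick 2: [PARSE:P2(v=2,ok=F), VALIDATE:P1(v=12,ok=F), TRANSFORM:-, EMIT:-] out:-; bubbles=2
Tick 3: [PARSE:-, VALIDATE:P2(v=2,ok=F), TRANSFORM:P1(v=0,ok=F), EMIT:-] out:-; bubbles=2
Tick 4: [PARSE:P3(v=19,ok=F), VALIDATE:-, TRANSFORM:P2(v=0,ok=F), EMIT:P1(v=0,ok=F)] out:-; bubbles=1
Tick 5: [PARSE:P4(v=16,ok=F), VALIDATE:P3(v=19,ok=F), TRANSFORM:-, EMIT:P2(v=0,ok=F)] out:P1(v=0); bubbles=1
Tick 6: [PARSE:-, VALIDATE:P4(v=16,ok=T), TRANSFORM:P3(v=0,ok=F), EMIT:-] out:P2(v=0); bubbles=2
Tick 7: [PARSE:-, VALIDATE:-, TRANSFORM:P4(v=32,ok=T), EMIT:P3(v=0,ok=F)] out:-; bubbles=2
Tick 8: [PARSE:-, VALIDATE:-, TRANSFORM:-, EMIT:P4(v=32,ok=T)] out:P3(v=0); bubbles=3
Tick 9: [PARSE:-, VALIDATE:-, TRANSFORM:-, EMIT:-] out:P4(v=32); bubbles=4
Total bubble-slots: 20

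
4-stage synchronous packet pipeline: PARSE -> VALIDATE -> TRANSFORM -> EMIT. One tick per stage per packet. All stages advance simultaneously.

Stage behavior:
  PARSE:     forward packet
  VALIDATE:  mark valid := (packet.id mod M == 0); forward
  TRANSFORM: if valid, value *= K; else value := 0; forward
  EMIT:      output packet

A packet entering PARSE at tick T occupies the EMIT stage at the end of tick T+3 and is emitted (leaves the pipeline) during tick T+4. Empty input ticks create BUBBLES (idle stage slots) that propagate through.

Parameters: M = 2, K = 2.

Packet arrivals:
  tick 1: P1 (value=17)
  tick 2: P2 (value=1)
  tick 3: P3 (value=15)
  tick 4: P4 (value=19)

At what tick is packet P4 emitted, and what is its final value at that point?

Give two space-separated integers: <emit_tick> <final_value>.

Answer: 8 38

Derivation:
Tick 1: [PARSE:P1(v=17,ok=F), VALIDATE:-, TRANSFORM:-, EMIT:-] out:-; in:P1
Tick 2: [PARSE:P2(v=1,ok=F), VALIDATE:P1(v=17,ok=F), TRANSFORM:-, EMIT:-] out:-; in:P2
Tick 3: [PARSE:P3(v=15,ok=F), VALIDATE:P2(v=1,ok=T), TRANSFORM:P1(v=0,ok=F), EMIT:-] out:-; in:P3
Tick 4: [PARSE:P4(v=19,ok=F), VALIDATE:P3(v=15,ok=F), TRANSFORM:P2(v=2,ok=T), EMIT:P1(v=0,ok=F)] out:-; in:P4
Tick 5: [PARSE:-, VALIDATE:P4(v=19,ok=T), TRANSFORM:P3(v=0,ok=F), EMIT:P2(v=2,ok=T)] out:P1(v=0); in:-
Tick 6: [PARSE:-, VALIDATE:-, TRANSFORM:P4(v=38,ok=T), EMIT:P3(v=0,ok=F)] out:P2(v=2); in:-
Tick 7: [PARSE:-, VALIDATE:-, TRANSFORM:-, EMIT:P4(v=38,ok=T)] out:P3(v=0); in:-
Tick 8: [PARSE:-, VALIDATE:-, TRANSFORM:-, EMIT:-] out:P4(v=38); in:-
P4: arrives tick 4, valid=True (id=4, id%2=0), emit tick 8, final value 38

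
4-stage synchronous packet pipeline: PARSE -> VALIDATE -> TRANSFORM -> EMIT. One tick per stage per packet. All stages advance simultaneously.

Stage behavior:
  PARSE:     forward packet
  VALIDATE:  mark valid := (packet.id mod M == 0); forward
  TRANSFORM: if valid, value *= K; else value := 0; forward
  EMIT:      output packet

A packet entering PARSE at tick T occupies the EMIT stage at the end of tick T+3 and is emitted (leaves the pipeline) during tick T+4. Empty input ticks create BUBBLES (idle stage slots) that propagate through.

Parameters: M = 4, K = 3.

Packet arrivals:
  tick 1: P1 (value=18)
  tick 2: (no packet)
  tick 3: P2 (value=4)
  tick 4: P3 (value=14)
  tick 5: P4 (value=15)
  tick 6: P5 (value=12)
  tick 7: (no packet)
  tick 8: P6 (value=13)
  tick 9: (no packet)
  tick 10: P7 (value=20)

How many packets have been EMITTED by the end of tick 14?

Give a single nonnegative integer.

Answer: 7

Derivation:
Tick 1: [PARSE:P1(v=18,ok=F), VALIDATE:-, TRANSFORM:-, EMIT:-] out:-; in:P1
Tick 2: [PARSE:-, VALIDATE:P1(v=18,ok=F), TRANSFORM:-, EMIT:-] out:-; in:-
Tick 3: [PARSE:P2(v=4,ok=F), VALIDATE:-, TRANSFORM:P1(v=0,ok=F), EMIT:-] out:-; in:P2
Tick 4: [PARSE:P3(v=14,ok=F), VALIDATE:P2(v=4,ok=F), TRANSFORM:-, EMIT:P1(v=0,ok=F)] out:-; in:P3
Tick 5: [PARSE:P4(v=15,ok=F), VALIDATE:P3(v=14,ok=F), TRANSFORM:P2(v=0,ok=F), EMIT:-] out:P1(v=0); in:P4
Tick 6: [PARSE:P5(v=12,ok=F), VALIDATE:P4(v=15,ok=T), TRANSFORM:P3(v=0,ok=F), EMIT:P2(v=0,ok=F)] out:-; in:P5
Tick 7: [PARSE:-, VALIDATE:P5(v=12,ok=F), TRANSFORM:P4(v=45,ok=T), EMIT:P3(v=0,ok=F)] out:P2(v=0); in:-
Tick 8: [PARSE:P6(v=13,ok=F), VALIDATE:-, TRANSFORM:P5(v=0,ok=F), EMIT:P4(v=45,ok=T)] out:P3(v=0); in:P6
Tick 9: [PARSE:-, VALIDATE:P6(v=13,ok=F), TRANSFORM:-, EMIT:P5(v=0,ok=F)] out:P4(v=45); in:-
Tick 10: [PARSE:P7(v=20,ok=F), VALIDATE:-, TRANSFORM:P6(v=0,ok=F), EMIT:-] out:P5(v=0); in:P7
Tick 11: [PARSE:-, VALIDATE:P7(v=20,ok=F), TRANSFORM:-, EMIT:P6(v=0,ok=F)] out:-; in:-
Tick 12: [PARSE:-, VALIDATE:-, TRANSFORM:P7(v=0,ok=F), EMIT:-] out:P6(v=0); in:-
Tick 13: [PARSE:-, VALIDATE:-, TRANSFORM:-, EMIT:P7(v=0,ok=F)] out:-; in:-
Tick 14: [PARSE:-, VALIDATE:-, TRANSFORM:-, EMIT:-] out:P7(v=0); in:-
Emitted by tick 14: ['P1', 'P2', 'P3', 'P4', 'P5', 'P6', 'P7']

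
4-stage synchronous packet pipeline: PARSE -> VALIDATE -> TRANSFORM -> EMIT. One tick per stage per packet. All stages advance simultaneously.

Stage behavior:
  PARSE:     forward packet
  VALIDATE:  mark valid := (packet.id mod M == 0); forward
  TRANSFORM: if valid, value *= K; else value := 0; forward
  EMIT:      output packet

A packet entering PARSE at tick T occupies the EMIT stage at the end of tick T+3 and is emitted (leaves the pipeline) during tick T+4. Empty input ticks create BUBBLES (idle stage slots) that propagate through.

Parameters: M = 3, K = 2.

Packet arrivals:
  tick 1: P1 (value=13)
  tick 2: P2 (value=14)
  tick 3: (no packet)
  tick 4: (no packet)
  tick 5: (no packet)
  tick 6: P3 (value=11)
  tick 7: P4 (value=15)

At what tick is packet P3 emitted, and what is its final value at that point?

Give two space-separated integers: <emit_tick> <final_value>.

Tick 1: [PARSE:P1(v=13,ok=F), VALIDATE:-, TRANSFORM:-, EMIT:-] out:-; in:P1
Tick 2: [PARSE:P2(v=14,ok=F), VALIDATE:P1(v=13,ok=F), TRANSFORM:-, EMIT:-] out:-; in:P2
Tick 3: [PARSE:-, VALIDATE:P2(v=14,ok=F), TRANSFORM:P1(v=0,ok=F), EMIT:-] out:-; in:-
Tick 4: [PARSE:-, VALIDATE:-, TRANSFORM:P2(v=0,ok=F), EMIT:P1(v=0,ok=F)] out:-; in:-
Tick 5: [PARSE:-, VALIDATE:-, TRANSFORM:-, EMIT:P2(v=0,ok=F)] out:P1(v=0); in:-
Tick 6: [PARSE:P3(v=11,ok=F), VALIDATE:-, TRANSFORM:-, EMIT:-] out:P2(v=0); in:P3
Tick 7: [PARSE:P4(v=15,ok=F), VALIDATE:P3(v=11,ok=T), TRANSFORM:-, EMIT:-] out:-; in:P4
Tick 8: [PARSE:-, VALIDATE:P4(v=15,ok=F), TRANSFORM:P3(v=22,ok=T), EMIT:-] out:-; in:-
Tick 9: [PARSE:-, VALIDATE:-, TRANSFORM:P4(v=0,ok=F), EMIT:P3(v=22,ok=T)] out:-; in:-
Tick 10: [PARSE:-, VALIDATE:-, TRANSFORM:-, EMIT:P4(v=0,ok=F)] out:P3(v=22); in:-
Tick 11: [PARSE:-, VALIDATE:-, TRANSFORM:-, EMIT:-] out:P4(v=0); in:-
P3: arrives tick 6, valid=True (id=3, id%3=0), emit tick 10, final value 22

Answer: 10 22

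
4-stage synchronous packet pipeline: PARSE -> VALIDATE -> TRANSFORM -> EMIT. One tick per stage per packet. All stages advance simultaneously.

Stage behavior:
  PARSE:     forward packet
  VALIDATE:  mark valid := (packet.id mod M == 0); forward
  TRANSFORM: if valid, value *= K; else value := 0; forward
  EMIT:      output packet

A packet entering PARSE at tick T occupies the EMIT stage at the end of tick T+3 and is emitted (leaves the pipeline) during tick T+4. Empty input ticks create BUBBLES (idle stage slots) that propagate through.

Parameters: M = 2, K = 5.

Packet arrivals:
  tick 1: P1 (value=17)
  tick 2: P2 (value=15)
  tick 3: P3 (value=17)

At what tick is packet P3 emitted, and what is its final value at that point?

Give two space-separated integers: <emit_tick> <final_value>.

Answer: 7 0

Derivation:
Tick 1: [PARSE:P1(v=17,ok=F), VALIDATE:-, TRANSFORM:-, EMIT:-] out:-; in:P1
Tick 2: [PARSE:P2(v=15,ok=F), VALIDATE:P1(v=17,ok=F), TRANSFORM:-, EMIT:-] out:-; in:P2
Tick 3: [PARSE:P3(v=17,ok=F), VALIDATE:P2(v=15,ok=T), TRANSFORM:P1(v=0,ok=F), EMIT:-] out:-; in:P3
Tick 4: [PARSE:-, VALIDATE:P3(v=17,ok=F), TRANSFORM:P2(v=75,ok=T), EMIT:P1(v=0,ok=F)] out:-; in:-
Tick 5: [PARSE:-, VALIDATE:-, TRANSFORM:P3(v=0,ok=F), EMIT:P2(v=75,ok=T)] out:P1(v=0); in:-
Tick 6: [PARSE:-, VALIDATE:-, TRANSFORM:-, EMIT:P3(v=0,ok=F)] out:P2(v=75); in:-
Tick 7: [PARSE:-, VALIDATE:-, TRANSFORM:-, EMIT:-] out:P3(v=0); in:-
P3: arrives tick 3, valid=False (id=3, id%2=1), emit tick 7, final value 0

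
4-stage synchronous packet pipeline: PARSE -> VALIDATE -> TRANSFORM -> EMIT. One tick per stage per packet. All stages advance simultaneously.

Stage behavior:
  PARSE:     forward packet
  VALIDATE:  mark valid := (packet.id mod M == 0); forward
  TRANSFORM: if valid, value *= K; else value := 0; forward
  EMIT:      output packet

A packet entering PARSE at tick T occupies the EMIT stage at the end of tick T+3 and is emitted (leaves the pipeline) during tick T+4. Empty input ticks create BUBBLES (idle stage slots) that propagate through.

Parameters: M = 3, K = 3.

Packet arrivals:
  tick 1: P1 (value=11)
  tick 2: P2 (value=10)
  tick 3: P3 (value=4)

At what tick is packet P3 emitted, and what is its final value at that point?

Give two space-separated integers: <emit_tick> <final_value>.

Answer: 7 12

Derivation:
Tick 1: [PARSE:P1(v=11,ok=F), VALIDATE:-, TRANSFORM:-, EMIT:-] out:-; in:P1
Tick 2: [PARSE:P2(v=10,ok=F), VALIDATE:P1(v=11,ok=F), TRANSFORM:-, EMIT:-] out:-; in:P2
Tick 3: [PARSE:P3(v=4,ok=F), VALIDATE:P2(v=10,ok=F), TRANSFORM:P1(v=0,ok=F), EMIT:-] out:-; in:P3
Tick 4: [PARSE:-, VALIDATE:P3(v=4,ok=T), TRANSFORM:P2(v=0,ok=F), EMIT:P1(v=0,ok=F)] out:-; in:-
Tick 5: [PARSE:-, VALIDATE:-, TRANSFORM:P3(v=12,ok=T), EMIT:P2(v=0,ok=F)] out:P1(v=0); in:-
Tick 6: [PARSE:-, VALIDATE:-, TRANSFORM:-, EMIT:P3(v=12,ok=T)] out:P2(v=0); in:-
Tick 7: [PARSE:-, VALIDATE:-, TRANSFORM:-, EMIT:-] out:P3(v=12); in:-
P3: arrives tick 3, valid=True (id=3, id%3=0), emit tick 7, final value 12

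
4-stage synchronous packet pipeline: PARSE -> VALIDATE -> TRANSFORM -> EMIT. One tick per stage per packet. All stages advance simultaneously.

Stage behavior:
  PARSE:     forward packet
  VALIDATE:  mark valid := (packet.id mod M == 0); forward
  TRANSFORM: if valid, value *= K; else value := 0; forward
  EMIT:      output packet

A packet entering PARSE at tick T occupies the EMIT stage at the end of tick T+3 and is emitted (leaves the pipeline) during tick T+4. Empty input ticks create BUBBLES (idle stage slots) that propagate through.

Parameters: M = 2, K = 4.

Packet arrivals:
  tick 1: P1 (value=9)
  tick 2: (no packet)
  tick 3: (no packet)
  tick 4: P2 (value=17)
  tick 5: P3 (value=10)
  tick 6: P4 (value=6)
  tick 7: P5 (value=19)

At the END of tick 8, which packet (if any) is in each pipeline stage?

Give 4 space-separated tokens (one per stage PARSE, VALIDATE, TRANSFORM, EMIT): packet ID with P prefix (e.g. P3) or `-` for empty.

Answer: - P5 P4 P3

Derivation:
Tick 1: [PARSE:P1(v=9,ok=F), VALIDATE:-, TRANSFORM:-, EMIT:-] out:-; in:P1
Tick 2: [PARSE:-, VALIDATE:P1(v=9,ok=F), TRANSFORM:-, EMIT:-] out:-; in:-
Tick 3: [PARSE:-, VALIDATE:-, TRANSFORM:P1(v=0,ok=F), EMIT:-] out:-; in:-
Tick 4: [PARSE:P2(v=17,ok=F), VALIDATE:-, TRANSFORM:-, EMIT:P1(v=0,ok=F)] out:-; in:P2
Tick 5: [PARSE:P3(v=10,ok=F), VALIDATE:P2(v=17,ok=T), TRANSFORM:-, EMIT:-] out:P1(v=0); in:P3
Tick 6: [PARSE:P4(v=6,ok=F), VALIDATE:P3(v=10,ok=F), TRANSFORM:P2(v=68,ok=T), EMIT:-] out:-; in:P4
Tick 7: [PARSE:P5(v=19,ok=F), VALIDATE:P4(v=6,ok=T), TRANSFORM:P3(v=0,ok=F), EMIT:P2(v=68,ok=T)] out:-; in:P5
Tick 8: [PARSE:-, VALIDATE:P5(v=19,ok=F), TRANSFORM:P4(v=24,ok=T), EMIT:P3(v=0,ok=F)] out:P2(v=68); in:-
At end of tick 8: ['-', 'P5', 'P4', 'P3']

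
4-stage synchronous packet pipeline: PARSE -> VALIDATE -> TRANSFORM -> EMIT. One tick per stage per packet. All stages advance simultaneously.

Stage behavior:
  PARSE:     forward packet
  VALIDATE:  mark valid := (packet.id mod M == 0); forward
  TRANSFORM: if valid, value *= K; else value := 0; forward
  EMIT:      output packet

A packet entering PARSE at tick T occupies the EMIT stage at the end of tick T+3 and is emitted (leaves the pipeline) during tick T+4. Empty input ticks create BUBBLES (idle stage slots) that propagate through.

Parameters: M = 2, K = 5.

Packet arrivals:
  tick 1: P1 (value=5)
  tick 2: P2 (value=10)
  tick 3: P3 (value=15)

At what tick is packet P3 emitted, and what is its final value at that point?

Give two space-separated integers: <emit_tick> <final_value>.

Answer: 7 0

Derivation:
Tick 1: [PARSE:P1(v=5,ok=F), VALIDATE:-, TRANSFORM:-, EMIT:-] out:-; in:P1
Tick 2: [PARSE:P2(v=10,ok=F), VALIDATE:P1(v=5,ok=F), TRANSFORM:-, EMIT:-] out:-; in:P2
Tick 3: [PARSE:P3(v=15,ok=F), VALIDATE:P2(v=10,ok=T), TRANSFORM:P1(v=0,ok=F), EMIT:-] out:-; in:P3
Tick 4: [PARSE:-, VALIDATE:P3(v=15,ok=F), TRANSFORM:P2(v=50,ok=T), EMIT:P1(v=0,ok=F)] out:-; in:-
Tick 5: [PARSE:-, VALIDATE:-, TRANSFORM:P3(v=0,ok=F), EMIT:P2(v=50,ok=T)] out:P1(v=0); in:-
Tick 6: [PARSE:-, VALIDATE:-, TRANSFORM:-, EMIT:P3(v=0,ok=F)] out:P2(v=50); in:-
Tick 7: [PARSE:-, VALIDATE:-, TRANSFORM:-, EMIT:-] out:P3(v=0); in:-
P3: arrives tick 3, valid=False (id=3, id%2=1), emit tick 7, final value 0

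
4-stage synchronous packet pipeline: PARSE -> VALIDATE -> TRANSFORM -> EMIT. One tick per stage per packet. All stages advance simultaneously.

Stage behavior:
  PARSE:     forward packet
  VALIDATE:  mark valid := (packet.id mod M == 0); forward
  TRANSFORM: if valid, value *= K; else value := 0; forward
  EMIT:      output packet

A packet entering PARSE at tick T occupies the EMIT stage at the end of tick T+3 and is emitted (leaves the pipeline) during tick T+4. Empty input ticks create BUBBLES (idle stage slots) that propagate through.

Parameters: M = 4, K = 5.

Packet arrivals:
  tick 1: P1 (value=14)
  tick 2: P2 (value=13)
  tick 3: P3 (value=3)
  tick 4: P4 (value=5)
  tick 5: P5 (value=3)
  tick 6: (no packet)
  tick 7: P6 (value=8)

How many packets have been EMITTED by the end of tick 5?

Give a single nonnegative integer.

Answer: 1

Derivation:
Tick 1: [PARSE:P1(v=14,ok=F), VALIDATE:-, TRANSFORM:-, EMIT:-] out:-; in:P1
Tick 2: [PARSE:P2(v=13,ok=F), VALIDATE:P1(v=14,ok=F), TRANSFORM:-, EMIT:-] out:-; in:P2
Tick 3: [PARSE:P3(v=3,ok=F), VALIDATE:P2(v=13,ok=F), TRANSFORM:P1(v=0,ok=F), EMIT:-] out:-; in:P3
Tick 4: [PARSE:P4(v=5,ok=F), VALIDATE:P3(v=3,ok=F), TRANSFORM:P2(v=0,ok=F), EMIT:P1(v=0,ok=F)] out:-; in:P4
Tick 5: [PARSE:P5(v=3,ok=F), VALIDATE:P4(v=5,ok=T), TRANSFORM:P3(v=0,ok=F), EMIT:P2(v=0,ok=F)] out:P1(v=0); in:P5
Emitted by tick 5: ['P1']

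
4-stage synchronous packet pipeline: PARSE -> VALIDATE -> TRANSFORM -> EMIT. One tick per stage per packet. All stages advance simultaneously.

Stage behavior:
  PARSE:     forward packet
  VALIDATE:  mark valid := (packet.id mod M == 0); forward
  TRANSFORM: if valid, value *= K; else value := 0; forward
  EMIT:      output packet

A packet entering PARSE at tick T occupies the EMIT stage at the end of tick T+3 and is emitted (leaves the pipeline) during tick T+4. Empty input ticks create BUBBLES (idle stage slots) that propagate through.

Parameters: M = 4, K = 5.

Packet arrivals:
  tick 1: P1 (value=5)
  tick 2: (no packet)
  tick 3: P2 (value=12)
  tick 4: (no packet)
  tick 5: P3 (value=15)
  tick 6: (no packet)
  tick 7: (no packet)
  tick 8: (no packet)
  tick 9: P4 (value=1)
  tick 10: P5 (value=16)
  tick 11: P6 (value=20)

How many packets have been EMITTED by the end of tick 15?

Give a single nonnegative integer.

Answer: 6

Derivation:
Tick 1: [PARSE:P1(v=5,ok=F), VALIDATE:-, TRANSFORM:-, EMIT:-] out:-; in:P1
Tick 2: [PARSE:-, VALIDATE:P1(v=5,ok=F), TRANSFORM:-, EMIT:-] out:-; in:-
Tick 3: [PARSE:P2(v=12,ok=F), VALIDATE:-, TRANSFORM:P1(v=0,ok=F), EMIT:-] out:-; in:P2
Tick 4: [PARSE:-, VALIDATE:P2(v=12,ok=F), TRANSFORM:-, EMIT:P1(v=0,ok=F)] out:-; in:-
Tick 5: [PARSE:P3(v=15,ok=F), VALIDATE:-, TRANSFORM:P2(v=0,ok=F), EMIT:-] out:P1(v=0); in:P3
Tick 6: [PARSE:-, VALIDATE:P3(v=15,ok=F), TRANSFORM:-, EMIT:P2(v=0,ok=F)] out:-; in:-
Tick 7: [PARSE:-, VALIDATE:-, TRANSFORM:P3(v=0,ok=F), EMIT:-] out:P2(v=0); in:-
Tick 8: [PARSE:-, VALIDATE:-, TRANSFORM:-, EMIT:P3(v=0,ok=F)] out:-; in:-
Tick 9: [PARSE:P4(v=1,ok=F), VALIDATE:-, TRANSFORM:-, EMIT:-] out:P3(v=0); in:P4
Tick 10: [PARSE:P5(v=16,ok=F), VALIDATE:P4(v=1,ok=T), TRANSFORM:-, EMIT:-] out:-; in:P5
Tick 11: [PARSE:P6(v=20,ok=F), VALIDATE:P5(v=16,ok=F), TRANSFORM:P4(v=5,ok=T), EMIT:-] out:-; in:P6
Tick 12: [PARSE:-, VALIDATE:P6(v=20,ok=F), TRANSFORM:P5(v=0,ok=F), EMIT:P4(v=5,ok=T)] out:-; in:-
Tick 13: [PARSE:-, VALIDATE:-, TRANSFORM:P6(v=0,ok=F), EMIT:P5(v=0,ok=F)] out:P4(v=5); in:-
Tick 14: [PARSE:-, VALIDATE:-, TRANSFORM:-, EMIT:P6(v=0,ok=F)] out:P5(v=0); in:-
Tick 15: [PARSE:-, VALIDATE:-, TRANSFORM:-, EMIT:-] out:P6(v=0); in:-
Emitted by tick 15: ['P1', 'P2', 'P3', 'P4', 'P5', 'P6']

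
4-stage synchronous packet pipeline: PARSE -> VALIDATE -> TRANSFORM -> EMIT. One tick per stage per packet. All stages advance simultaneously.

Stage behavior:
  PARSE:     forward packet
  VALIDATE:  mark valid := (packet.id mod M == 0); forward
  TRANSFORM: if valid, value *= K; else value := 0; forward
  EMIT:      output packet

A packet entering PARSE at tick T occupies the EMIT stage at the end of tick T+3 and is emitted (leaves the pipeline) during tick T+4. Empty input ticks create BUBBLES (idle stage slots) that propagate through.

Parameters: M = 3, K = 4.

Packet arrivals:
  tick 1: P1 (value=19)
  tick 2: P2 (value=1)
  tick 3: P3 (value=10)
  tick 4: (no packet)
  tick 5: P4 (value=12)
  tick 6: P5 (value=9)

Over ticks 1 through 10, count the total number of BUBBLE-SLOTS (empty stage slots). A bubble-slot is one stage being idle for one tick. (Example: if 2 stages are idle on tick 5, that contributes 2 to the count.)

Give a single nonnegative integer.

Answer: 20

Derivation:
Tick 1: [PARSE:P1(v=19,ok=F), VALIDATE:-, TRANSFORM:-, EMIT:-] out:-; bubbles=3
Tick 2: [PARSE:P2(v=1,ok=F), VALIDATE:P1(v=19,ok=F), TRANSFORM:-, EMIT:-] out:-; bubbles=2
Tick 3: [PARSE:P3(v=10,ok=F), VALIDATE:P2(v=1,ok=F), TRANSFORM:P1(v=0,ok=F), EMIT:-] out:-; bubbles=1
Tick 4: [PARSE:-, VALIDATE:P3(v=10,ok=T), TRANSFORM:P2(v=0,ok=F), EMIT:P1(v=0,ok=F)] out:-; bubbles=1
Tick 5: [PARSE:P4(v=12,ok=F), VALIDATE:-, TRANSFORM:P3(v=40,ok=T), EMIT:P2(v=0,ok=F)] out:P1(v=0); bubbles=1
Tick 6: [PARSE:P5(v=9,ok=F), VALIDATE:P4(v=12,ok=F), TRANSFORM:-, EMIT:P3(v=40,ok=T)] out:P2(v=0); bubbles=1
Tick 7: [PARSE:-, VALIDATE:P5(v=9,ok=F), TRANSFORM:P4(v=0,ok=F), EMIT:-] out:P3(v=40); bubbles=2
Tick 8: [PARSE:-, VALIDATE:-, TRANSFORM:P5(v=0,ok=F), EMIT:P4(v=0,ok=F)] out:-; bubbles=2
Tick 9: [PARSE:-, VALIDATE:-, TRANSFORM:-, EMIT:P5(v=0,ok=F)] out:P4(v=0); bubbles=3
Tick 10: [PARSE:-, VALIDATE:-, TRANSFORM:-, EMIT:-] out:P5(v=0); bubbles=4
Total bubble-slots: 20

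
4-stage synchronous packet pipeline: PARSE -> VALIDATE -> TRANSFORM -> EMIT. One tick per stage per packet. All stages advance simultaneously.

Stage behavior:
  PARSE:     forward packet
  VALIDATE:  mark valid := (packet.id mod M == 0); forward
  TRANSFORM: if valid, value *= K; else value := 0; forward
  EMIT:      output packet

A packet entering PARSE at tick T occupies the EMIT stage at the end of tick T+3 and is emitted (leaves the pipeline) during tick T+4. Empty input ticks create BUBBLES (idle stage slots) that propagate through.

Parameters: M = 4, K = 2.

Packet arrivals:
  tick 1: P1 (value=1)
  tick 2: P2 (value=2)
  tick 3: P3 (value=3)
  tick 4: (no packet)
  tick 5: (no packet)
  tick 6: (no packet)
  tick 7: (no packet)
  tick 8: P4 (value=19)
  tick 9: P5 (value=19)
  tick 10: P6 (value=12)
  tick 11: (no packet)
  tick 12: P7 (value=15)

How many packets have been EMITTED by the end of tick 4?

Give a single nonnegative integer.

Tick 1: [PARSE:P1(v=1,ok=F), VALIDATE:-, TRANSFORM:-, EMIT:-] out:-; in:P1
Tick 2: [PARSE:P2(v=2,ok=F), VALIDATE:P1(v=1,ok=F), TRANSFORM:-, EMIT:-] out:-; in:P2
Tick 3: [PARSE:P3(v=3,ok=F), VALIDATE:P2(v=2,ok=F), TRANSFORM:P1(v=0,ok=F), EMIT:-] out:-; in:P3
Tick 4: [PARSE:-, VALIDATE:P3(v=3,ok=F), TRANSFORM:P2(v=0,ok=F), EMIT:P1(v=0,ok=F)] out:-; in:-
Emitted by tick 4: []

Answer: 0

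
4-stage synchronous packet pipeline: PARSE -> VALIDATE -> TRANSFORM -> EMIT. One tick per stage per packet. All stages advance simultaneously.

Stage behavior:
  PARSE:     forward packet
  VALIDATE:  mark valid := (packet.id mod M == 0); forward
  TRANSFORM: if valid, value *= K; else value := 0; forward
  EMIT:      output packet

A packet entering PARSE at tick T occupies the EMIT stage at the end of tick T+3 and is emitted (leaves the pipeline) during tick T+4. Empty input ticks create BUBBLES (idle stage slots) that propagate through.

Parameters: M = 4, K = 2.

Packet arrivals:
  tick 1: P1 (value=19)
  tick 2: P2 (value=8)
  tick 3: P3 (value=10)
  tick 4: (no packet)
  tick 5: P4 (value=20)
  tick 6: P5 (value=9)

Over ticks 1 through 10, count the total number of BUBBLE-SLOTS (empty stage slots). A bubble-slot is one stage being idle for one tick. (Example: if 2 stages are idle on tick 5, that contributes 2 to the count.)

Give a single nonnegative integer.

Tick 1: [PARSE:P1(v=19,ok=F), VALIDATE:-, TRANSFORM:-, EMIT:-] out:-; bubbles=3
Tick 2: [PARSE:P2(v=8,ok=F), VALIDATE:P1(v=19,ok=F), TRANSFORM:-, EMIT:-] out:-; bubbles=2
Tick 3: [PARSE:P3(v=10,ok=F), VALIDATE:P2(v=8,ok=F), TRANSFORM:P1(v=0,ok=F), EMIT:-] out:-; bubbles=1
Tick 4: [PARSE:-, VALIDATE:P3(v=10,ok=F), TRANSFORM:P2(v=0,ok=F), EMIT:P1(v=0,ok=F)] out:-; bubbles=1
Tick 5: [PARSE:P4(v=20,ok=F), VALIDATE:-, TRANSFORM:P3(v=0,ok=F), EMIT:P2(v=0,ok=F)] out:P1(v=0); bubbles=1
Tick 6: [PARSE:P5(v=9,ok=F), VALIDATE:P4(v=20,ok=T), TRANSFORM:-, EMIT:P3(v=0,ok=F)] out:P2(v=0); bubbles=1
Tick 7: [PARSE:-, VALIDATE:P5(v=9,ok=F), TRANSFORM:P4(v=40,ok=T), EMIT:-] out:P3(v=0); bubbles=2
Tick 8: [PARSE:-, VALIDATE:-, TRANSFORM:P5(v=0,ok=F), EMIT:P4(v=40,ok=T)] out:-; bubbles=2
Tick 9: [PARSE:-, VALIDATE:-, TRANSFORM:-, EMIT:P5(v=0,ok=F)] out:P4(v=40); bubbles=3
Tick 10: [PARSE:-, VALIDATE:-, TRANSFORM:-, EMIT:-] out:P5(v=0); bubbles=4
Total bubble-slots: 20

Answer: 20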